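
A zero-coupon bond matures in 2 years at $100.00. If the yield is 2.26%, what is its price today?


Formula: Price = FV / (1 + r)^n
Substituting: Price = $100.00 / (1 + 0.0226)^2
Discount factor: (1.0226)^2 = 1.045711
Price = $100.00 / 1.045711 = $95.63

$95.63


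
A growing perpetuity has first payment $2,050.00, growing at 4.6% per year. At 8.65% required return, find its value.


Formula: PV = C / (r - g)
Spread: r - g = 0.0865 - 0.046 = 0.0405
Substituting: PV = $2,050.00 / 0.0405
PV = $50,617.28

$50,617.28


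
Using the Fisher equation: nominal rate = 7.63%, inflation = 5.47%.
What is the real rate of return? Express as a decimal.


Formula: (1 + r_real) = (1 + r_nom) / (1 + inflation)
Substituting: (1 + r_real) = 1.0763 / 1.0547
(1 + r_real) = 1.02048
r_real = 1.02048 - 1 = 0.02048

0.02048


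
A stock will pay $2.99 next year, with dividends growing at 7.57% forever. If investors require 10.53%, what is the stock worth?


Formula: P = D1 / (r - g)
Spread: r - g = 0.1053 - 0.0757 = 0.0296
Substituting: P = $2.99 / 0.0296
P = $101.01

$101.01


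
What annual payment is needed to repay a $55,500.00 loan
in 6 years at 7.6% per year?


Formula: PMT = PV * r / (1 - (1+r)^(-n))
Denominator: 1 - (1 + 0.076)^(-6) = 0.355643
Numerator: $55,500.00 * 0.076 = 4218.0
PMT = 4218.0 / 0.355643 = $11,860.20

$11,860.20


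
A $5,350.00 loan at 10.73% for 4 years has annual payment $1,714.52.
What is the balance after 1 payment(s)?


Formula: Balance = PV*(1+r)^k - PMT*((1+r)^k - 1)/r
Growth: (1 + 0.1073)^1 = 1.1073
Accumulated factor: ((1+r)^k - 1)/r = 1.0
Balance = $5,350.00 * 1.1073 - $1,714.52 * 1.0
Balance = $4,209.54

$4,209.54


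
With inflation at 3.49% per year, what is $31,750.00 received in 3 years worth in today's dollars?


Formula: Real value = nominal / (1 + inflation)^years
Price level: (1 + 0.0349)^3 = 1.108397
Real value = $31,750.00 / 1.108397 = $28,644.98

$28,644.98


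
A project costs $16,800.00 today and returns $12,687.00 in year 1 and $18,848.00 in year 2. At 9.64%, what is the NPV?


Formula: NPV = C0 + C1/(1+r) + C2/(1+r)^2
Discount C1: $12,687.00 / (1 + 0.0964) = $11,571.51
Discount C2: $18,848.00 / (1 + 0.0964)^2 = $15,679.32
NPV = -$16,800.00 + $11,571.51 + $15,679.32 = $10,450.83

$10,450.83


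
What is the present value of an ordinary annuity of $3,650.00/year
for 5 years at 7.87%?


Formula: PV = PMT * (1 - (1+r)^(-n)) / r
Discount factor: (1 + 0.0787)^(-5) = 0.684694
Bracket: 1 - 0.684694 = 0.315306
PV = $3,650.00 * 0.315306 / 0.0787 = $14,623.46

$14,623.46


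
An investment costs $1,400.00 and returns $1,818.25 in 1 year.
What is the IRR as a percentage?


Formula: IRR = C1/C0 - 1
Substituting: IRR = $1,818.25 / $1,400.00 - 1
Ratio: 1.29875 - 1 = 0.29875
IRR = 29.875%

29.875%


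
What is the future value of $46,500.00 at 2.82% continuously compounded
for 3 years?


Formula: FV = P * e^(r*t)
Exponent: r*t = 0.0282 * 3 = 0.0846
e^(0.0846) = 1.088282
FV = $46,500.00 * 1.088282 = $50,605.10

$50,605.10


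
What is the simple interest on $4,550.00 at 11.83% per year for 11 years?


Formula: I = P * r * t
Substituting: I = $4,550.00 * 0.1183 * 11
Step: I = $4,550.00 * 1.3013
I = $5,920.92

$5,920.92


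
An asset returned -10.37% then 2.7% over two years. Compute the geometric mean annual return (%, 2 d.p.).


Formula: Geometric mean = ((1+r1)*(1+r2))^(1/2) - 1
Product: (1 + -0.1037) * (1 + 0.027) = 0.8963 * 1.027 = 0.9205
Square root: 0.9205^0.5 = 0.959427
Geometric mean = 0.959427 - 1 = -0.040573
As percentage: -4.06%

-4.06%


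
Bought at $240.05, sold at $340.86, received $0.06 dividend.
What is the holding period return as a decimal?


Formula: HPR = (P1 - P0 + D) / P0
Gain: $340.86 - $240.05 + $0.06 = $100.87
HPR = $100.87 / $240.05 = 0.4202

0.4202


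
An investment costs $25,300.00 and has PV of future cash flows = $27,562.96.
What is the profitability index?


Formula: PI = PV(cash flows) / initial investment
Substituting: PI = $27,562.96 / $25,300.00
PI = 1.0894

1.0894


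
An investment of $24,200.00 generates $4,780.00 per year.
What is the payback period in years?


Formula: Payback = investment / annual cash flow
Substituting: Payback = $24,200.00 / $4,780.00
Payback = 5.0628 years

5.0628 years


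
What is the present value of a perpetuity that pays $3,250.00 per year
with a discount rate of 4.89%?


Formula: PV = C / r
Substituting: PV = $3,250.00 / 0.0489
PV = $66,462.17

$66,462.17


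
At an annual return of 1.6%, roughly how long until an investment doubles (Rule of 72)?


Formula: Years ≈ 72 / r
Substituting: Years ≈ 72 / 1.6
Years ≈ 45.0

45.0 years


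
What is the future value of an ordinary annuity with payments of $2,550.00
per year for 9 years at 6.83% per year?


Formula: FV = PMT * ((1+r)^n - 1) / r
Growth factor: (1 + 0.0683)^9 = 1.812337
Numerator: 1.812337 - 1 = 0.812337
FV = $2,550.00 * 0.812337 / 0.0683 = $30,328.85

$30,328.85


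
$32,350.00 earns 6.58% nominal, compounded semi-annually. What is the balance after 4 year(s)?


Formula: FV = P * (1 + r/m)^(m*t)
Period rate: r/m = 0.0658 / 2 = 0.0329
Total periods: m*t = 2 * 4 = 8
Growth factor: (1 + 0.0329)^8 = 1.295586
FV = $32,350.00 * 1.295586 = $41,912.20

$41,912.20


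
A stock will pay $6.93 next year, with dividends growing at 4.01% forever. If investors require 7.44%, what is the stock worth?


Formula: P = D1 / (r - g)
Spread: r - g = 0.0744 - 0.0401 = 0.0343
Substituting: P = $6.93 / 0.0343
P = $202.04

$202.04


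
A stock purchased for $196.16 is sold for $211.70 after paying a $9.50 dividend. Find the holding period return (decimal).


Formula: HPR = (P1 - P0 + D) / P0
Gain: $211.70 - $196.16 + $9.50 = $25.04
HPR = $25.04 / $196.16 = 0.1277

0.1277


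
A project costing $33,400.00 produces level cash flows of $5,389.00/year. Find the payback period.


Formula: Payback = investment / annual cash flow
Substituting: Payback = $33,400.00 / $5,389.00
Payback = 6.1978 years

6.1978 years


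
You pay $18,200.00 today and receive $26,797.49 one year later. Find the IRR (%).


Formula: IRR = C1/C0 - 1
Substituting: IRR = $26,797.49 / $18,200.00 - 1
Ratio: 1.47239 - 1 = 0.47239
IRR = 47.239%

47.239%


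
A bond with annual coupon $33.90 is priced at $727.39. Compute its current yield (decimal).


Formula: Current yield = annual coupon / price
Substituting: CY = $33.90 / $727.39
CY = 0.046605

0.046605


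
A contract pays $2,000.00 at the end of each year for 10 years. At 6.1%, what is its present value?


Formula: PV = PMT * (1 - (1+r)^(-n)) / r
Discount factor: (1 + 0.061)^(-10) = 0.553154
Bracket: 1 - 0.553154 = 0.446846
PV = $2,000.00 * 0.446846 / 0.061 = $14,650.68

$14,650.68


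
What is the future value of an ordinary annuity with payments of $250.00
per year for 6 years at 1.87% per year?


Formula: FV = PMT * ((1+r)^n - 1) / r
Growth factor: (1 + 0.0187)^6 = 1.117578
Numerator: 1.117578 - 1 = 0.117578
FV = $250.00 * 0.117578 / 0.0187 = $1,571.90

$1,571.90


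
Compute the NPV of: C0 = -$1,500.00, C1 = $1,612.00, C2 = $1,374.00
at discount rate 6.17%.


Formula: NPV = C0 + C1/(1+r) + C2/(1+r)^2
Discount C1: $1,612.00 / (1 + 0.0617) = $1,518.32
Discount C2: $1,374.00 / (1 + 0.0617)^2 = $1,218.94
NPV = -$1,500.00 + $1,518.32 + $1,218.94 = $1,237.26

$1,237.26


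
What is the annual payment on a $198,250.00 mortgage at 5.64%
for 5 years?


Formula: PMT = PV * r / (1 - (1+r)^(-n))
Denominator: 1 - (1 + 0.0564)^(-5) = 0.239922
Numerator: $198,250.00 * 0.0564 = 11181.3
PMT = 11181.3 / 0.239922 = $46,603.85

$46,603.85


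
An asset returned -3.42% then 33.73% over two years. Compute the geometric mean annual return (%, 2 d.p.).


Formula: Geometric mean = ((1+r1)*(1+r2))^(1/2) - 1
Product: (1 + -0.0342) * (1 + 0.3373) = 0.9658 * 1.3373 = 1.291564
Square root: 1.291564^0.5 = 1.13647
Geometric mean = 1.13647 - 1 = 0.13647
As percentage: 13.65%

13.65%


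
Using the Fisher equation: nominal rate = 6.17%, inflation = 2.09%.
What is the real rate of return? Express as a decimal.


Formula: (1 + r_real) = (1 + r_nom) / (1 + inflation)
Substituting: (1 + r_real) = 1.0617 / 1.0209
(1 + r_real) = 1.039965
r_real = 1.039965 - 1 = 0.039965

0.039965


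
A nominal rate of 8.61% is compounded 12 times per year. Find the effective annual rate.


Formula: EAR = (1 + r/m)^m - 1
Period rate: r/m = 0.0861 / 12 = 0.007175
Compounding: (1 + 0.007175)^12 = 1.08958
EAR = 1.08958 - 1 = 0.08958

0.08958


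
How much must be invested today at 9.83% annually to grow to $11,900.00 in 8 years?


Formula: PV = FV / (1 + r)^n
Substituting: PV = $11,900.00 / (1 + 0.0983)^8
Discount factor: (1.0983)^8 = 2.117229
PV = $11,900.00 / 2.117229 = $5,620.55

$5,620.55


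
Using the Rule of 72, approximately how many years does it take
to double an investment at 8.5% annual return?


Formula: Years ≈ 72 / r
Substituting: Years ≈ 72 / 8.5
Years ≈ 8.5

8.5 years


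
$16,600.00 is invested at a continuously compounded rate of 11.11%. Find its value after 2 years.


Formula: FV = P * e^(r*t)
Exponent: r*t = 0.1111 * 2 = 0.2222
e^(0.2222) = 1.248821
FV = $16,600.00 * 1.248821 = $20,730.43

$20,730.43


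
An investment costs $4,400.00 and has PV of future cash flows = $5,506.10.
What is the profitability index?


Formula: PI = PV(cash flows) / initial investment
Substituting: PI = $5,506.10 / $4,400.00
PI = 1.2514

1.2514


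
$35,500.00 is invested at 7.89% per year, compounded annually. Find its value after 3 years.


Formula: FV = P * (1 + r)^n
Substituting: FV = $35,500.00 * (1 + 0.0789)^3
Growth factor: (1.0789)^3 = 1.255867
FV = $35,500.00 * 1.255867 = $44,583.27

$44,583.27


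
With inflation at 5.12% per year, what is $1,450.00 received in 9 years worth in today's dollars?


Formula: Real value = nominal / (1 + inflation)^years
Price level: (1 + 0.0512)^9 = 1.567358
Real value = $1,450.00 / 1.567358 = $925.12

$925.12


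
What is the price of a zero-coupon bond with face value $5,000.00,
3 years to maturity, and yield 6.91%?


Formula: Price = FV / (1 + r)^n
Substituting: Price = $5,000.00 / (1 + 0.0691)^3
Discount factor: (1.0691)^3 = 1.221954
Price = $5,000.00 / 1.221954 = $4,091.81

$4,091.81


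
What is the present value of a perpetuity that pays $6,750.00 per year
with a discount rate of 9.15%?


Formula: PV = C / r
Substituting: PV = $6,750.00 / 0.0915
PV = $73,770.49

$73,770.49


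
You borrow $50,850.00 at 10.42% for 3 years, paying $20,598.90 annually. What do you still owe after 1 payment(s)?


Formula: Balance = PV*(1+r)^k - PMT*((1+r)^k - 1)/r
Growth: (1 + 0.1042)^1 = 1.1042
Accumulated factor: ((1+r)^k - 1)/r = 1.0
Balance = $50,850.00 * 1.1042 - $20,598.90 * 1.0
Balance = $35,549.67

$35,549.67


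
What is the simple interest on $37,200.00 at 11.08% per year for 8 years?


Formula: I = P * r * t
Substituting: I = $37,200.00 * 0.1108 * 8
Step: I = $37,200.00 * 0.8864
I = $32,974.08

$32,974.08


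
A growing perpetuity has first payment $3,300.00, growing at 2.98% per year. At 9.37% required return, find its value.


Formula: PV = C / (r - g)
Spread: r - g = 0.0937 - 0.0298 = 0.0639
Substituting: PV = $3,300.00 / 0.0639
PV = $51,643.19

$51,643.19


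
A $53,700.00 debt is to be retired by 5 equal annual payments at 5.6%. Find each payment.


Formula: PMT = PV * r / (1 - (1+r)^(-n))
Denominator: 1 - (1 + 0.056)^(-5) = 0.238482
Numerator: $53,700.00 * 0.056 = 3007.2
PMT = 3007.2 / 0.238482 = $12,609.78

$12,609.78


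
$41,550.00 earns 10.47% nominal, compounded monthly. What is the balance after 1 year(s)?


Formula: FV = P * (1 + r/m)^(m*t)
Period rate: r/m = 0.1047 / 12 = 0.008725
Total periods: m*t = 12 * 1 = 12
Growth factor: (1 + 0.008725)^12 = 1.109873
FV = $41,550.00 * 1.109873 = $46,115.24

$46,115.24


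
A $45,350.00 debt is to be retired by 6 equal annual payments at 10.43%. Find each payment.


Formula: PMT = PV * r / (1 - (1+r)^(-n))
Denominator: 1 - (1 + 0.1043)^(-6) = 0.448586
Numerator: $45,350.00 * 0.1043 = 4730.005
PMT = 4730.005 / 0.448586 = $10,544.25

$10,544.25


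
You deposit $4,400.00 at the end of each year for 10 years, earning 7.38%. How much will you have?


Formula: FV = PMT * ((1+r)^n - 1) / r
Growth factor: (1 + 0.0738)^10 = 2.03814
Numerator: 2.03814 - 1 = 1.03814
FV = $4,400.00 * 1.03814 / 0.0738 = $61,894.52

$61,894.52


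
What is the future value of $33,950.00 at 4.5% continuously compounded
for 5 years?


Formula: FV = P * e^(r*t)
Exponent: r*t = 0.045 * 5 = 0.225
e^(0.225) = 1.252323
FV = $33,950.00 * 1.252323 = $42,516.36

$42,516.36


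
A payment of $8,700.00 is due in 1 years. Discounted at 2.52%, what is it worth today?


Formula: PV = FV / (1 + r)^n
Substituting: PV = $8,700.00 / (1 + 0.0252)^1
Discount factor: (1.0252)^1 = 1.0252
PV = $8,700.00 / 1.0252 = $8,486.15

$8,486.15


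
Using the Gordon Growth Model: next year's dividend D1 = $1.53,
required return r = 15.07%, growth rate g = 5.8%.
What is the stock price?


Formula: P = D1 / (r - g)
Spread: r - g = 0.1507 - 0.058 = 0.0927
Substituting: P = $1.53 / 0.0927
P = $16.50

$16.50


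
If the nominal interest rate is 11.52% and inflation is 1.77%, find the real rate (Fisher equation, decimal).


Formula: (1 + r_real) = (1 + r_nom) / (1 + inflation)
Substituting: (1 + r_real) = 1.1152 / 1.0177
(1 + r_real) = 1.095804
r_real = 1.095804 - 1 = 0.095804

0.095804


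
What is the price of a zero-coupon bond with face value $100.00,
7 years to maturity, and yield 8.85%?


Formula: Price = FV / (1 + r)^n
Substituting: Price = $100.00 / (1 + 0.0885)^7
Discount factor: (1.0885)^7 = 1.810502
Price = $100.00 / 1.810502 = $55.23

$55.23


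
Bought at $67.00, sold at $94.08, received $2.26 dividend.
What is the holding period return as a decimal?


Formula: HPR = (P1 - P0 + D) / P0
Gain: $94.08 - $67.00 + $2.26 = $29.34
HPR = $29.34 / $67.00 = 0.4379

0.4379


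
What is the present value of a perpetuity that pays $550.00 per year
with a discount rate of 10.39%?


Formula: PV = C / r
Substituting: PV = $550.00 / 0.1039
PV = $5,293.55

$5,293.55


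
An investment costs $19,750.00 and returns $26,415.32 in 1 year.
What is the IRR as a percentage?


Formula: IRR = C1/C0 - 1
Substituting: IRR = $26,415.32 / $19,750.00 - 1
Ratio: 1.337485 - 1 = 0.337485
IRR = 33.7485%

33.7485%


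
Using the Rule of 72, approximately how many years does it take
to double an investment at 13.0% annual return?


Formula: Years ≈ 72 / r
Substituting: Years ≈ 72 / 13.0
Years ≈ 5.5

5.5 years


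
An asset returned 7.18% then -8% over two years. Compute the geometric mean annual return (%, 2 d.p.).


Formula: Geometric mean = ((1+r1)*(1+r2))^(1/2) - 1
Product: (1 + 0.0718) * (1 + -0.08) = 1.0718 * 0.92 = 0.986056
Square root: 0.986056^0.5 = 0.993004
Geometric mean = 0.993004 - 1 = -0.006996
As percentage: -0.70%

-0.70%


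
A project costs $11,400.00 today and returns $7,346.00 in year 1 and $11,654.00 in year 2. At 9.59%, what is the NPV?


Formula: NPV = C0 + C1/(1+r) + C2/(1+r)^2
Discount C1: $7,346.00 / (1 + 0.0959) = $6,703.17
Discount C2: $11,654.00 / (1 + 0.0959)^2 = $9,703.61
NPV = -$11,400.00 + $6,703.17 + $9,703.61 = $5,006.77

$5,006.77


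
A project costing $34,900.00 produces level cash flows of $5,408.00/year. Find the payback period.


Formula: Payback = investment / annual cash flow
Substituting: Payback = $34,900.00 / $5,408.00
Payback = 6.4534 years

6.4534 years


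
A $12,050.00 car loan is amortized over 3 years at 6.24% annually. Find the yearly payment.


Formula: PMT = PV * r / (1 - (1+r)^(-n))
Denominator: 1 - (1 + 0.0624)^(-3) = 0.166058
Numerator: $12,050.00 * 0.0624 = 751.92
PMT = 751.92 / 0.166058 = $4,528.05

$4,528.05


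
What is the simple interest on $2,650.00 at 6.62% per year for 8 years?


Formula: I = P * r * t
Substituting: I = $2,650.00 * 0.0662 * 8
Step: I = $2,650.00 * 0.5296
I = $1,403.44

$1,403.44


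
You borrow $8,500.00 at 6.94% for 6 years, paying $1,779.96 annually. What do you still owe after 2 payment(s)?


Formula: Balance = PV*(1+r)^k - PMT*((1+r)^k - 1)/r
Growth: (1 + 0.0694)^2 = 1.143616
Accumulated factor: ((1+r)^k - 1)/r = 2.0694
Balance = $8,500.00 * 1.143616 - $1,779.96 * 2.0694
Balance = $6,037.29

$6,037.29


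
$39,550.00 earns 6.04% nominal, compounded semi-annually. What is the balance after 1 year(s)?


Formula: FV = P * (1 + r/m)^(m*t)
Period rate: r/m = 0.0604 / 2 = 0.0302
Total periods: m*t = 2 * 1 = 2
Growth factor: (1 + 0.0302)^2 = 1.061312
FV = $39,550.00 * 1.061312 = $41,974.89

$41,974.89


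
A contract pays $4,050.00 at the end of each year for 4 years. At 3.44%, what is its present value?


Formula: PV = PMT * (1 - (1+r)^(-n)) / r
Discount factor: (1 + 0.0344)^(-4) = 0.873466
Bracket: 1 - 0.873466 = 0.126534
PV = $4,050.00 * 0.126534 / 0.0344 = $14,897.18

$14,897.18


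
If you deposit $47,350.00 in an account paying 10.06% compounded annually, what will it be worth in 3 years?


Formula: FV = P * (1 + r)^n
Substituting: FV = $47,350.00 * (1 + 0.1006)^3
Growth factor: (1.1006)^3 = 1.333179
FV = $47,350.00 * 1.333179 = $63,126.03

$63,126.03


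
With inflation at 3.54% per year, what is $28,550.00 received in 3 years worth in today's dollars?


Formula: Real value = nominal / (1 + inflation)^years
Price level: (1 + 0.0354)^3 = 1.110004
Real value = $28,550.00 / 1.110004 = $25,720.63

$25,720.63


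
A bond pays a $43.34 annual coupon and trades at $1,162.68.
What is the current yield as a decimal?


Formula: Current yield = annual coupon / price
Substituting: CY = $43.34 / $1,162.68
CY = 0.037276

0.037276


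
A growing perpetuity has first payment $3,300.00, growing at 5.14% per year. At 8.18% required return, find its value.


Formula: PV = C / (r - g)
Spread: r - g = 0.0818 - 0.0514 = 0.0304
Substituting: PV = $3,300.00 / 0.0304
PV = $108,552.63

$108,552.63


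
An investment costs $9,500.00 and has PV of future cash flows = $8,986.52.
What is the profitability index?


Formula: PI = PV(cash flows) / initial investment
Substituting: PI = $8,986.52 / $9,500.00
PI = 0.9459

0.9459


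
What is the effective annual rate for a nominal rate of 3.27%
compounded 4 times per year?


Formula: EAR = (1 + r/m)^m - 1
Period rate: r/m = 0.0327 / 4 = 0.008175
Compounding: (1 + 0.008175)^4 = 1.033103
EAR = 1.033103 - 1 = 0.033103

0.033103


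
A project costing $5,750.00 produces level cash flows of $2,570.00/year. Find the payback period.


Formula: Payback = investment / annual cash flow
Substituting: Payback = $5,750.00 / $2,570.00
Payback = 2.2374 years

2.2374 years


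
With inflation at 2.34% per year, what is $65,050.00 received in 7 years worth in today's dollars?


Formula: Real value = nominal / (1 + inflation)^years
Price level: (1 + 0.0234)^7 = 1.175758
Real value = $65,050.00 / 1.175758 = $55,326.02

$55,326.02


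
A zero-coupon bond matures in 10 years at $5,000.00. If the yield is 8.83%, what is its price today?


Formula: Price = FV / (1 + r)^n
Substituting: Price = $5,000.00 / (1 + 0.0883)^10
Discount factor: (1.0883)^10 = 2.3307
Price = $5,000.00 / 2.3307 = $2,145.28

$2,145.28


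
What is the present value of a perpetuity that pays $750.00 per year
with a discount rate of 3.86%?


Formula: PV = C / r
Substituting: PV = $750.00 / 0.0386
PV = $19,430.05

$19,430.05


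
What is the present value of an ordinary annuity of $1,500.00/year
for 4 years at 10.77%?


Formula: PV = PMT * (1 - (1+r)^(-n)) / r
Discount factor: (1 + 0.1077)^(-4) = 0.664219
Bracket: 1 - 0.664219 = 0.335781
PV = $1,500.00 * 0.335781 / 0.1077 = $4,676.61

$4,676.61


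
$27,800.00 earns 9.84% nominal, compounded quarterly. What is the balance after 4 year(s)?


Formula: FV = P * (1 + r/m)^(m*t)
Period rate: r/m = 0.0984 / 4 = 0.0246
Total periods: m*t = 4 * 4 = 16
Growth factor: (1 + 0.0246)^16 = 1.475264
FV = $27,800.00 * 1.475264 = $41,012.33

$41,012.33


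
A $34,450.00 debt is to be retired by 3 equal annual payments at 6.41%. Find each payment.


Formula: PMT = PV * r / (1 - (1+r)^(-n))
Denominator: 1 - (1 + 0.0641)^(-3) = 0.170049
Numerator: $34,450.00 * 0.0641 = 2208.245
PMT = 2208.245 / 0.170049 = $12,985.97

$12,985.97


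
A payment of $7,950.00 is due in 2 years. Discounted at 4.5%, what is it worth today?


Formula: PV = FV / (1 + r)^n
Substituting: PV = $7,950.00 / (1 + 0.045)^2
Discount factor: (1.045)^2 = 1.092025
PV = $7,950.00 / 1.092025 = $7,280.05

$7,280.05


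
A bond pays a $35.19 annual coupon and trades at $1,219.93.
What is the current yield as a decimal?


Formula: Current yield = annual coupon / price
Substituting: CY = $35.19 / $1,219.93
CY = 0.028846

0.028846


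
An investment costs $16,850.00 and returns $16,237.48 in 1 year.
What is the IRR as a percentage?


Formula: IRR = C1/C0 - 1
Substituting: IRR = $16,237.48 / $16,850.00 - 1
Ratio: 0.963649 - 1 = -0.036351
IRR = -3.6351%

-3.6351%


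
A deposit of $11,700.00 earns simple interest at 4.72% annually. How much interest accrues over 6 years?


Formula: I = P * r * t
Substituting: I = $11,700.00 * 0.0472 * 6
Step: I = $11,700.00 * 0.2832
I = $3,313.44

$3,313.44


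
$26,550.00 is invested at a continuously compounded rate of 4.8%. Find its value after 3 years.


Formula: FV = P * e^(r*t)
Exponent: r*t = 0.048 * 3 = 0.144
e^(0.144) = 1.154884
FV = $26,550.00 * 1.154884 = $30,662.17

$30,662.17


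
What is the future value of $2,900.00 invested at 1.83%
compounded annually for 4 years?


Formula: FV = P * (1 + r)^n
Substituting: FV = $2,900.00 * (1 + 0.0183)^4
Growth factor: (1.0183)^4 = 1.075234
FV = $2,900.00 * 1.075234 = $3,118.18

$3,118.18


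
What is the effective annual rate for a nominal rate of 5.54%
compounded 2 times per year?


Formula: EAR = (1 + r/m)^m - 1
Period rate: r/m = 0.0554 / 2 = 0.0277
Compounding: (1 + 0.0277)^2 = 1.056167
EAR = 1.056167 - 1 = 0.056167

0.056167


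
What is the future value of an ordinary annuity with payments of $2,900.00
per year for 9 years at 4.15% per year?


Formula: FV = PMT * ((1+r)^n - 1) / r
Growth factor: (1 + 0.0415)^9 = 1.441894
Numerator: 1.441894 - 1 = 0.441894
FV = $2,900.00 * 0.441894 / 0.0415 = $30,879.37

$30,879.37


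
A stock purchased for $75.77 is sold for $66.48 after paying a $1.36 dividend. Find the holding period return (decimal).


Formula: HPR = (P1 - P0 + D) / P0
Gain: $66.48 - $75.77 + $1.36 = -$7.93
HPR = -$7.93 / $75.77 = -0.1047

-0.1047


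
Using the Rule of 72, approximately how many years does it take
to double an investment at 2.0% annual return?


Formula: Years ≈ 72 / r
Substituting: Years ≈ 72 / 2.0
Years ≈ 36.0

36.0 years


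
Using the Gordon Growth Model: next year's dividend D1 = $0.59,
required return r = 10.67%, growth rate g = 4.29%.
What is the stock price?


Formula: P = D1 / (r - g)
Spread: r - g = 0.1067 - 0.0429 = 0.0638
Substituting: P = $0.59 / 0.0638
P = $9.25

$9.25


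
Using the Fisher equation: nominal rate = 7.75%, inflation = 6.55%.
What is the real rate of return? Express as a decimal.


Formula: (1 + r_real) = (1 + r_nom) / (1 + inflation)
Substituting: (1 + r_real) = 1.0775 / 1.0655
(1 + r_real) = 1.011262
r_real = 1.011262 - 1 = 0.011262

0.011262


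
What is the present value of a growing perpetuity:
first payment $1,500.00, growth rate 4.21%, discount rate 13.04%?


Formula: PV = C / (r - g)
Spread: r - g = 0.1304 - 0.0421 = 0.0883
Substituting: PV = $1,500.00 / 0.0883
PV = $16,987.54

$16,987.54


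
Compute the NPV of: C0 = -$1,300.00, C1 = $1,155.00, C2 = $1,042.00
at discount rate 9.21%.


Formula: NPV = C0 + C1/(1+r) + C2/(1+r)^2
Discount C1: $1,155.00 / (1 + 0.0921) = $1,057.60
Discount C2: $1,042.00 / (1 + 0.0921)^2 = $873.66
NPV = -$1,300.00 + $1,057.60 + $873.66 = $631.26

$631.26


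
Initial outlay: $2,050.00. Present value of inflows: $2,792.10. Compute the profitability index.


Formula: PI = PV(cash flows) / initial investment
Substituting: PI = $2,792.10 / $2,050.00
PI = 1.362

1.362


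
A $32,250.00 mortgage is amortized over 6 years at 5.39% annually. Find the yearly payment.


Formula: PMT = PV * r / (1 - (1+r)^(-n))
Denominator: 1 - (1 + 0.0539)^(-6) = 0.2702
Numerator: $32,250.00 * 0.0539 = 1738.275
PMT = 1738.275 / 0.2702 = $6,433.28

$6,433.28


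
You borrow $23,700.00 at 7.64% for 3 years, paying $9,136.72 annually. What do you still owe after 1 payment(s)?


Formula: Balance = PV*(1+r)^k - PMT*((1+r)^k - 1)/r
Growth: (1 + 0.0764)^1 = 1.0764
Accumulated factor: ((1+r)^k - 1)/r = 1.0
Balance = $23,700.00 * 1.0764 - $9,136.72 * 1.0
Balance = $16,373.96

$16,373.96


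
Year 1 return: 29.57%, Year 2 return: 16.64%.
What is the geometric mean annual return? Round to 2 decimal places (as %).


Formula: Geometric mean = ((1+r1)*(1+r2))^(1/2) - 1
Product: (1 + 0.2957) * (1 + 0.1664) = 1.2957 * 1.1664 = 1.511304
Square root: 1.511304^0.5 = 1.229351
Geometric mean = 1.229351 - 1 = 0.229351
As percentage: 22.94%

22.94%


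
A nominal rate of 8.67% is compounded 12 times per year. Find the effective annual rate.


Formula: EAR = (1 + r/m)^m - 1
Period rate: r/m = 0.0867 / 12 = 0.007225
Compounding: (1 + 0.007225)^12 = 1.09023
EAR = 1.09023 - 1 = 0.09023

0.09023


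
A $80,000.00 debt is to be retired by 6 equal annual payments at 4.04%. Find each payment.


Formula: PMT = PV * r / (1 - (1+r)^(-n))
Denominator: 1 - (1 + 0.0404)^(-6) = 0.211507
Numerator: $80,000.00 * 0.0404 = 3232.0
PMT = 3232.0 / 0.211507 = $15,280.83

$15,280.83


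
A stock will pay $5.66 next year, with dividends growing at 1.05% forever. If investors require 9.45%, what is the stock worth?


Formula: P = D1 / (r - g)
Spread: r - g = 0.0945 - 0.0105 = 0.084
Substituting: P = $5.66 / 0.084
P = $67.38

$67.38


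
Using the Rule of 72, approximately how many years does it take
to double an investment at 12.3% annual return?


Formula: Years ≈ 72 / r
Substituting: Years ≈ 72 / 12.3
Years ≈ 5.9

5.9 years


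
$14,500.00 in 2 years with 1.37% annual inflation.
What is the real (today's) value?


Formula: Real value = nominal / (1 + inflation)^years
Price level: (1 + 0.0137)^2 = 1.027588
Real value = $14,500.00 / 1.027588 = $14,110.72

$14,110.72


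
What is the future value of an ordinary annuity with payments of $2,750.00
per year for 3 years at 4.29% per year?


Formula: FV = PMT * ((1+r)^n - 1) / r
Growth factor: (1 + 0.0429)^3 = 1.1343
Numerator: 1.1343 - 1 = 0.1343
FV = $2,750.00 * 0.1343 / 0.0429 = $8,608.99

$8,608.99


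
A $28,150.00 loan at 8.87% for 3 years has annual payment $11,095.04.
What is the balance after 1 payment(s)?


Formula: Balance = PV*(1+r)^k - PMT*((1+r)^k - 1)/r
Growth: (1 + 0.0887)^1 = 1.0887
Accumulated factor: ((1+r)^k - 1)/r = 1.0
Balance = $28,150.00 * 1.0887 - $11,095.04 * 1.0
Balance = $19,551.87

$19,551.87


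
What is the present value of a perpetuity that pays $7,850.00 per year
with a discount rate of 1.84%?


Formula: PV = C / r
Substituting: PV = $7,850.00 / 0.0184
PV = $426,630.43

$426,630.43


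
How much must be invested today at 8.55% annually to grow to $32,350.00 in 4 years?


Formula: PV = FV / (1 + r)^n
Substituting: PV = $32,350.00 / (1 + 0.0855)^4
Discount factor: (1.0855)^4 = 1.388415
PV = $32,350.00 / 1.388415 = $23,299.95

$23,299.95


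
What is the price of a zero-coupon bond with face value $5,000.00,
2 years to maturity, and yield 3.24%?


Formula: Price = FV / (1 + r)^n
Substituting: Price = $5,000.00 / (1 + 0.0324)^2
Discount factor: (1.0324)^2 = 1.06585
Price = $5,000.00 / 1.06585 = $4,691.09

$4,691.09


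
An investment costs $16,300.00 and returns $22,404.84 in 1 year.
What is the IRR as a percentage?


Formula: IRR = C1/C0 - 1
Substituting: IRR = $22,404.84 / $16,300.00 - 1
Ratio: 1.37453 - 1 = 0.37453
IRR = 37.453%

37.453%


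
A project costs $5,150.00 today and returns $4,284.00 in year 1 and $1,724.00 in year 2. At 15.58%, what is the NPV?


Formula: NPV = C0 + C1/(1+r) + C2/(1+r)^2
Discount C1: $4,284.00 / (1 + 0.1558) = $3,706.52
Discount C2: $1,724.00 / (1 + 0.1558)^2 = $1,290.54
NPV = -$5,150.00 + $3,706.52 + $1,290.54 = -$152.94

-$152.94


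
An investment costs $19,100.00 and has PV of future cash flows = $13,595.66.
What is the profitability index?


Formula: PI = PV(cash flows) / initial investment
Substituting: PI = $13,595.66 / $19,100.00
PI = 0.7118

0.7118


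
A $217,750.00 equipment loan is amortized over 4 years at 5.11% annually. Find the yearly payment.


Formula: PMT = PV * r / (1 - (1+r)^(-n))
Denominator: 1 - (1 + 0.0511)^(-4) = 0.180736
Numerator: $217,750.00 * 0.0511 = 11127.025
PMT = 11127.025 / 0.180736 = $61,565.06

$61,565.06


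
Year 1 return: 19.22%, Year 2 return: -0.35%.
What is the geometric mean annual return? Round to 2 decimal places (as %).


Formula: Geometric mean = ((1+r1)*(1+r2))^(1/2) - 1
Product: (1 + 0.1922) * (1 + -0.0035) = 1.1922 * 0.9965 = 1.188027
Square root: 1.188027^0.5 = 1.089967
Geometric mean = 1.089967 - 1 = 0.089967
As percentage: 9.00%

9.00%


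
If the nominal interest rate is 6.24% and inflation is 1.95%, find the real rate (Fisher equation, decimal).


Formula: (1 + r_real) = (1 + r_nom) / (1 + inflation)
Substituting: (1 + r_real) = 1.0624 / 1.0195
(1 + r_real) = 1.042079
r_real = 1.042079 - 1 = 0.042079

0.042079


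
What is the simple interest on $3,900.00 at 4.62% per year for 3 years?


Formula: I = P * r * t
Substituting: I = $3,900.00 * 0.0462 * 3
Step: I = $3,900.00 * 0.1386
I = $540.54

$540.54


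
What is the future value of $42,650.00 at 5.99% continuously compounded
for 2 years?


Formula: FV = P * e^(r*t)
Exponent: r*t = 0.0599 * 2 = 0.1198
e^(0.1198) = 1.127271
FV = $42,650.00 * 1.127271 = $48,078.12

$48,078.12


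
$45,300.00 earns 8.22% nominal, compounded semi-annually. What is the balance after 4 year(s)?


Formula: FV = P * (1 + r/m)^(m*t)
Period rate: r/m = 0.0822 / 2 = 0.0411
Total periods: m*t = 2 * 4 = 8
Growth factor: (1 + 0.0411)^8 = 1.380192
FV = $45,300.00 * 1.380192 = $62,522.71

$62,522.71


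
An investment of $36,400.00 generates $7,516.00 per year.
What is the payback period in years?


Formula: Payback = investment / annual cash flow
Substituting: Payback = $36,400.00 / $7,516.00
Payback = 4.843 years

4.843 years


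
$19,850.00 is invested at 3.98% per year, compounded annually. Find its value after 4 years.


Formula: FV = P * (1 + r)^n
Substituting: FV = $19,850.00 * (1 + 0.0398)^4
Growth factor: (1.0398)^4 = 1.168959
FV = $19,850.00 * 1.168959 = $23,203.83

$23,203.83


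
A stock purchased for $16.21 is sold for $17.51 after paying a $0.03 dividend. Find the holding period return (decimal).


Formula: HPR = (P1 - P0 + D) / P0
Gain: $17.51 - $16.21 + $0.03 = $1.33
HPR = $1.33 / $16.21 = 0.082

0.082


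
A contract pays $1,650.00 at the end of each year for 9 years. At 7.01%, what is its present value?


Formula: PV = PMT * (1 - (1+r)^(-n)) / r
Discount factor: (1 + 0.0701)^(-9) = 0.543476
Bracket: 1 - 0.543476 = 0.456524
PV = $1,650.00 * 0.456524 / 0.0701 = $10,745.56

$10,745.56


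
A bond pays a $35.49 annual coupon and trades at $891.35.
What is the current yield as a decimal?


Formula: Current yield = annual coupon / price
Substituting: CY = $35.49 / $891.35
CY = 0.039816

0.039816


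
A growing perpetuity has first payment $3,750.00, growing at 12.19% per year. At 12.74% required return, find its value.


Formula: PV = C / (r - g)
Spread: r - g = 0.1274 - 0.1219 = 0.0055
Substituting: PV = $3,750.00 / 0.0055
PV = $681,818.18

$681,818.18


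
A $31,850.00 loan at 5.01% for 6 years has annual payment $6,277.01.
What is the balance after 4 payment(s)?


Formula: Balance = PV*(1+r)^k - PMT*((1+r)^k - 1)/r
Growth: (1 + 0.0501)^4 = 1.215969
Accumulated factor: ((1+r)^k - 1)/r = 4.310766
Balance = $31,850.00 * 1.215969 - $6,277.01 * 4.310766
Balance = $11,669.90

$11,669.90


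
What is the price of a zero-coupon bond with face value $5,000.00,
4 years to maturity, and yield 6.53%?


Formula: Price = FV / (1 + r)^n
Substituting: Price = $5,000.00 / (1 + 0.0653)^4
Discount factor: (1.0653)^4 = 1.287917
Price = $5,000.00 / 1.287917 = $3,882.24

$3,882.24


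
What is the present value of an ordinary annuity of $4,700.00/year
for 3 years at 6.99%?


Formula: PV = PMT * (1 - (1+r)^(-n)) / r
Discount factor: (1 + 0.0699)^(-3) = 0.816527
Bracket: 1 - 0.816527 = 0.183473
PV = $4,700.00 * 0.183473 / 0.0699 = $12,336.54

$12,336.54


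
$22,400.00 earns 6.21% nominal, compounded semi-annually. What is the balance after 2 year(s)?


Formula: FV = P * (1 + r/m)^(m*t)
Period rate: r/m = 0.0621 / 2 = 0.03105
Total periods: m*t = 2 * 2 = 4
Growth factor: (1 + 0.03105)^4 = 1.130105
FV = $22,400.00 * 1.130105 = $25,314.36

$25,314.36


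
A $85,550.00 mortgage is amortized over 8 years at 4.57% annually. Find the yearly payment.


Formula: PMT = PV * r / (1 - (1+r)^(-n))
Denominator: 1 - (1 + 0.0457)^(-8) = 0.300572
Numerator: $85,550.00 * 0.0457 = 3909.635
PMT = 3909.635 / 0.300572 = $13,007.32

$13,007.32


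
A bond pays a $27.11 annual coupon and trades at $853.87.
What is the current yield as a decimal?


Formula: Current yield = annual coupon / price
Substituting: CY = $27.11 / $853.87
CY = 0.03175

0.03175


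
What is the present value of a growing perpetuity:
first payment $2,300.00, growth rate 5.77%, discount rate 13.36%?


Formula: PV = C / (r - g)
Spread: r - g = 0.1336 - 0.0577 = 0.0759
Substituting: PV = $2,300.00 / 0.0759
PV = $30,303.03

$30,303.03


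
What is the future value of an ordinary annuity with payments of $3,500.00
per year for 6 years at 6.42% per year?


Formula: FV = PMT * ((1+r)^n - 1) / r
Growth factor: (1 + 0.0642)^6 = 1.452578
Numerator: 1.452578 - 1 = 0.452578
FV = $3,500.00 * 0.452578 / 0.0642 = $24,673.27

$24,673.27


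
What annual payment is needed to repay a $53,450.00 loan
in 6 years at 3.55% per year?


Formula: PMT = PV * r / (1 - (1+r)^(-n))
Denominator: 1 - (1 + 0.0355)^(-6) = 0.188853
Numerator: $53,450.00 * 0.0355 = 1897.475
PMT = 1897.475 / 0.188853 = $10,047.35

$10,047.35


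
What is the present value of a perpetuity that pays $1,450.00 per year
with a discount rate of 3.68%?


Formula: PV = C / r
Substituting: PV = $1,450.00 / 0.0368
PV = $39,402.17

$39,402.17


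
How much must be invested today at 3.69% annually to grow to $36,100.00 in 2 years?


Formula: PV = FV / (1 + r)^n
Substituting: PV = $36,100.00 / (1 + 0.0369)^2
Discount factor: (1.0369)^2 = 1.075162
PV = $36,100.00 / 1.075162 = $33,576.35

$33,576.35


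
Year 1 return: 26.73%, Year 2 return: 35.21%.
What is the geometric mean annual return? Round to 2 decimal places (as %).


Formula: Geometric mean = ((1+r1)*(1+r2))^(1/2) - 1
Product: (1 + 0.2673) * (1 + 0.3521) = 1.2673 * 1.3521 = 1.713516
Square root: 1.713516^0.5 = 1.309013
Geometric mean = 1.309013 - 1 = 0.309013
As percentage: 30.90%

30.90%


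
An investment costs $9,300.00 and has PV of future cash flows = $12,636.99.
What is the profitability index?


Formula: PI = PV(cash flows) / initial investment
Substituting: PI = $12,636.99 / $9,300.00
PI = 1.3588

1.3588


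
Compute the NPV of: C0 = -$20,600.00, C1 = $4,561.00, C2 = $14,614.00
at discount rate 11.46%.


Formula: NPV = C0 + C1/(1+r) + C2/(1+r)^2
Discount C1: $4,561.00 / (1 + 0.1146) = $4,092.05
Discount C2: $14,614.00 / (1 + 0.1146)^2 = $11,763.35
NPV = -$20,600.00 + $4,092.05 + $11,763.35 = -$4,744.60

-$4,744.60


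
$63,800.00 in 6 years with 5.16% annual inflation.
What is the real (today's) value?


Formula: Real value = nominal / (1 + inflation)^years
Price level: (1 + 0.0516)^6 = 1.352395
Real value = $63,800.00 / 1.352395 = $47,175.58

$47,175.58


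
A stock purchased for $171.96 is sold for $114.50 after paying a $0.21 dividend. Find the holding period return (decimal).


Formula: HPR = (P1 - P0 + D) / P0
Gain: $114.50 - $171.96 + $0.21 = -$57.25
HPR = -$57.25 / $171.96 = -0.3329

-0.3329


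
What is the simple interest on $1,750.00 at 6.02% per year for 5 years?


Formula: I = P * r * t
Substituting: I = $1,750.00 * 0.0602 * 5
Step: I = $1,750.00 * 0.301
I = $526.75

$526.75


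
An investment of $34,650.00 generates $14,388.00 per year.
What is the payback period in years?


Formula: Payback = investment / annual cash flow
Substituting: Payback = $34,650.00 / $14,388.00
Payback = 2.4083 years

2.4083 years


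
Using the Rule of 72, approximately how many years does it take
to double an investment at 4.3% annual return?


Formula: Years ≈ 72 / r
Substituting: Years ≈ 72 / 4.3
Years ≈ 16.7

16.7 years


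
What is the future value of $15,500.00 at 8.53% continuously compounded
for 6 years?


Formula: FV = P * e^(r*t)
Exponent: r*t = 0.0853 * 6 = 0.5118
e^(0.5118) = 1.668291
FV = $15,500.00 * 1.668291 = $25,858.52

$25,858.52


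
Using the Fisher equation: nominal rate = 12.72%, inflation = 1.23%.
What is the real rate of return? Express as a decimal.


Formula: (1 + r_real) = (1 + r_nom) / (1 + inflation)
Substituting: (1 + r_real) = 1.1272 / 1.0123
(1 + r_real) = 1.113504
r_real = 1.113504 - 1 = 0.113504

0.113504


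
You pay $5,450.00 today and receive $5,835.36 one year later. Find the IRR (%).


Formula: IRR = C1/C0 - 1
Substituting: IRR = $5,835.36 / $5,450.00 - 1
Ratio: 1.070708 - 1 = 0.070708
IRR = 7.0708%

7.0708%


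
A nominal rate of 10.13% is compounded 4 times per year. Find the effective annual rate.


Formula: EAR = (1 + r/m)^m - 1
Period rate: r/m = 0.1013 / 4 = 0.025325
Compounding: (1 + 0.025325)^4 = 1.105214
EAR = 1.105214 - 1 = 0.105214

0.105214


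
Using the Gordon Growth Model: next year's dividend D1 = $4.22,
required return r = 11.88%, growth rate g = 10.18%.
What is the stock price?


Formula: P = D1 / (r - g)
Spread: r - g = 0.1188 - 0.1018 = 0.017
Substituting: P = $4.22 / 0.017
P = $248.24

$248.24


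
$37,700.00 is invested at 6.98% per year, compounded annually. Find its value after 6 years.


Formula: FV = P * (1 + r)^n
Substituting: FV = $37,700.00 * (1 + 0.0698)^6
Growth factor: (1.0698)^6 = 1.499048
FV = $37,700.00 * 1.499048 = $56,514.11

$56,514.11


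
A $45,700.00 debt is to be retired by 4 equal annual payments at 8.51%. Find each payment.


Formula: PMT = PV * r / (1 - (1+r)^(-n))
Denominator: 1 - (1 + 0.0851)^(-4) = 0.278692
Numerator: $45,700.00 * 0.0851 = 3889.07
PMT = 3889.07 / 0.278692 = $13,954.74

$13,954.74


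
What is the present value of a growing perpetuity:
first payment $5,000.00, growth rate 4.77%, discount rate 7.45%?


Formula: PV = C / (r - g)
Spread: r - g = 0.0745 - 0.0477 = 0.0268
Substituting: PV = $5,000.00 / 0.0268
PV = $186,567.16

$186,567.16


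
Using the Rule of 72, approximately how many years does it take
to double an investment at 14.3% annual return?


Formula: Years ≈ 72 / r
Substituting: Years ≈ 72 / 14.3
Years ≈ 5.0

5.0 years


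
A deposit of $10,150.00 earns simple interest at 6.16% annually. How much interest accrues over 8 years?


Formula: I = P * r * t
Substituting: I = $10,150.00 * 0.0616 * 8
Step: I = $10,150.00 * 0.4928
I = $5,001.92

$5,001.92


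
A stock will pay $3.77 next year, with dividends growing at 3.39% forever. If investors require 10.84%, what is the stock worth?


Formula: P = D1 / (r - g)
Spread: r - g = 0.1084 - 0.0339 = 0.0745
Substituting: P = $3.77 / 0.0745
P = $50.60

$50.60


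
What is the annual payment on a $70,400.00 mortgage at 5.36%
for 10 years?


Formula: PMT = PV * r / (1 - (1+r)^(-n))
Denominator: 1 - (1 + 0.0536)^(-10) = 0.406744
Numerator: $70,400.00 * 0.0536 = 3773.44
PMT = 3773.44 / 0.406744 = $9,277.19

$9,277.19
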